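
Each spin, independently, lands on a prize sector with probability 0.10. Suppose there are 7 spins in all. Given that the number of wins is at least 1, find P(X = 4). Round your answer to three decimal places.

0.005

X ~ Binomial(7, 0.10). Want P(X=4 | X≥1) = P(X=4) / P(X≥1).
P(X=4) = C(7,4)·0.10^4·0.90^3 = 0.00255
P(X≥1) = 1 − 0.47830 = 0.52170
Ratio = 0.00255 / 0.52170 = 0.00489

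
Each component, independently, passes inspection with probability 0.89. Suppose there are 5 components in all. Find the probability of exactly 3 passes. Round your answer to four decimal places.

0.0853

X ~ Binomial(n=5, p=0.89).
P(X=3) = C(5,3) · p^3 · (1−p)^2
= 10 · 0.70497 · 0.0121 = 0.085301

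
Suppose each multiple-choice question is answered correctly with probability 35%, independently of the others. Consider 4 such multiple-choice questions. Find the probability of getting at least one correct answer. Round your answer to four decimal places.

P(at least one) = 1 − P(none) = 1 − (1 − 0.35)^4
= 1 − 0.178506 = 0.821494

0.8215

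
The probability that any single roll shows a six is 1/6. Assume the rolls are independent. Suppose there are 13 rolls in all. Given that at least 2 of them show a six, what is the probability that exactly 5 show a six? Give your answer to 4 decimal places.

0.0580

X ~ Binomial(13, 0.166667). Want P(X=5 | X≥2) = P(X=5) / P(X≥2).
P(X=5) = C(13,5)·0.166667^5·0.833333^8 = 0.038492
P(X≥2) = 1 − 0.093464 − 0.243006 = 0.663530
Ratio = 0.038492 / 0.663530 = 0.058011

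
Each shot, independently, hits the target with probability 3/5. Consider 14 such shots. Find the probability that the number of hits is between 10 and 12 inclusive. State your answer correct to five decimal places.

0.27116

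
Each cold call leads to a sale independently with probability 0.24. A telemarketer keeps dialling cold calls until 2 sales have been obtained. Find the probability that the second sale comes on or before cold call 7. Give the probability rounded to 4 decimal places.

0.5298

Finishing within 7 cold calls ⇔ at least 2 successes in the first 7. With X ~ Binomial(7, 0.24), P(Y ≤ 7) = 1 − P(X ≤ 1).
  k=0: C(7,0)·0.24^0·0.76^7 = 0.146452
  k=1: C(7,1)·0.24^1·0.76^6 = 0.323736
1 − 0.470188 = 0.529812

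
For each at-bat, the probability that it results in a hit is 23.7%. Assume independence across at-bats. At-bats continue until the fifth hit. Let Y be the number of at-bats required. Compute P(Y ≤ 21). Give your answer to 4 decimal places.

0.5791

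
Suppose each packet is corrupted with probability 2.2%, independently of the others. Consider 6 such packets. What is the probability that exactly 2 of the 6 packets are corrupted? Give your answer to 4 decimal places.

X ~ Binomial(n=6, p=0.022).
P(X=2) = C(6,2) · p^2 · (1−p)^4
= 15 · 0.000484 · 0.91486 = 0.006642

0.0066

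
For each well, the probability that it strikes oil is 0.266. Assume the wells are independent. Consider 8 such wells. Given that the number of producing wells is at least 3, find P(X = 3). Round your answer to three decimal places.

0.621

X ~ Binomial(8, 0.266). Want P(X=3 | X≥3) = P(X=3) / P(X≥3).
P(X=3) = C(8,3)·0.266^3·0.734^5 = 0.22455
P(X≥3) = 1 − 0.08425 − 0.24426 − 0.30981 = 0.36168
Ratio = 0.22455 / 0.36168 = 0.62085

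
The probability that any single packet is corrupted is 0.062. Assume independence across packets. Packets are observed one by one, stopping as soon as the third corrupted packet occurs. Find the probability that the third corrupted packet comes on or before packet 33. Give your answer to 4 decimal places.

0.3361

Finishing within 33 packets ⇔ at least 3 successes in the first 33. With X ~ Binomial(33, 0.062), P(Y ≤ 33) = 1 − P(X ≤ 2).
  k=0: C(33,0)·0.062^0·0.938^33 = 0.120974
  k=1: C(33,1)·0.062^1·0.938^32 = 0.263874
  k=2: C(33,2)·0.062^2·0.938^31 = 0.279065
1 − 0.663913 = 0.336087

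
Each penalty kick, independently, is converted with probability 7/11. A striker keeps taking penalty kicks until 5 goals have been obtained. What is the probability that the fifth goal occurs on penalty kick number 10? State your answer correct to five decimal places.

0.08361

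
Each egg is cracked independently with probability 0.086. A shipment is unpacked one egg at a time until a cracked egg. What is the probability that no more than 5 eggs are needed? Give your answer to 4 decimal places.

Y = number of eggs to the first success; geometric, p = 0.086.
P(Y ≤ 5) = 1 − (1−p)^5 = 1 − 0.637868 = 0.362132

0.3621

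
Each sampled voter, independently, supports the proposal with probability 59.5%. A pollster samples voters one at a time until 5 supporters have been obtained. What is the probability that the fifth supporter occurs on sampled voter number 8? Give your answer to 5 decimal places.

Y = trial on which the fifth success occurs; negative binomial, r=5, p=0.595.
P(Y=8) = C(7,4) · p^5 · (1−p)^3
= 35 · 0.074574 · 0.06643 = 0.1733876

0.17339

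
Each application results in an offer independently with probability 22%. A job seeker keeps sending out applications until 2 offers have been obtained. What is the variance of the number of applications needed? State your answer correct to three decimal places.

32.231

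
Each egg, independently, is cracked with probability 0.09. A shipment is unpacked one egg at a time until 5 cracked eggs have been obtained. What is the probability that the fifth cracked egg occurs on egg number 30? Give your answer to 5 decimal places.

0.01327

Y = trial on which the fifth success occurs; negative binomial, r=5, p=0.09.
P(Y=30) = C(29,4) · p^5 · (1−p)^25
= 23751 · 5.9049e-06 · 0.094631 = 0.0132718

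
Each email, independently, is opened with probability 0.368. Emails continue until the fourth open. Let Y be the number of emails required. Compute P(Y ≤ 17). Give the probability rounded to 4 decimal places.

0.9217

Finishing within 17 emails ⇔ at least 4 successes in the first 17. With X ~ Binomial(17, 0.368), P(Y ≤ 17) = 1 − P(X ≤ 3).
  k=0: C(17,0)·0.368^0·0.632^17 = 0.000409
  k=1: C(17,1)·0.368^1·0.632^16 = 0.004053
  k=2: C(17,2)·0.368^2·0.632^15 = 0.018880
  k=3: C(17,3)·0.368^3·0.632^14 = 0.054966
1 − 0.078308 = 0.921692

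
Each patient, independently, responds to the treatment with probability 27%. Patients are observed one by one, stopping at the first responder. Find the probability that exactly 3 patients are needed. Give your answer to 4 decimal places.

Geometric (trials to first success), p = 0.27.
P(Y = 3) = (1−p)^2 · p = 0.5329 · 0.27 = 0.143883

0.1439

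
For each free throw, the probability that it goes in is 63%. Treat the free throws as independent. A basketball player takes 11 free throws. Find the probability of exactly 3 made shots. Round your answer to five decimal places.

X ~ Binomial(n=11, p=0.63).
P(X=3) = C(11,3) · p^3 · (1−p)^8
= 165 · 0.25005 · 0.00035125 = 0.0144917

0.01449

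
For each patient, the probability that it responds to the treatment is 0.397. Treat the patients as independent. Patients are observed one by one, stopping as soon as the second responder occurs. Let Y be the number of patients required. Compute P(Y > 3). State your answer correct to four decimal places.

0.6523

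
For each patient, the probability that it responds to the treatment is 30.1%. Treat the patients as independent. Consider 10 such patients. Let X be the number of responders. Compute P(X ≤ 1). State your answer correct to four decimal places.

0.1478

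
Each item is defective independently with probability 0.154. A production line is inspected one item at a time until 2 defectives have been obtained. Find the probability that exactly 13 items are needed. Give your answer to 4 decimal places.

0.0452

Y = trial on which the second success occurs; negative binomial, r=2, p=0.154.
P(Y=13) = C(12,1) · p^2 · (1−p)^11
= 12 · 0.023716 · 0.15888 = 0.045216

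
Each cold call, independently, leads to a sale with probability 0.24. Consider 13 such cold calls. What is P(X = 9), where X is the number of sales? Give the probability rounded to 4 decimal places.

0.0006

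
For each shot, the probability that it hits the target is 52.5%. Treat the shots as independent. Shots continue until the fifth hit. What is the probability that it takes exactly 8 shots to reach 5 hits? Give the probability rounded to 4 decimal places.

Y = trial on which the fifth success occurs; negative binomial, r=5, p=0.525.
P(Y=8) = C(7,4) · p^5 · (1−p)^3
= 35 · 0.039884 · 0.10717 = 0.149605

0.1496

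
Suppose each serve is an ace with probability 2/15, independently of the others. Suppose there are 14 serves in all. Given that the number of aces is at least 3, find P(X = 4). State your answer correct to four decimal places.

X ~ Binomial(14, 0.133333). Want P(X=4 | X≥3) = P(X=4) / P(X≥3).
P(X=4) = C(14,4)·0.133333^4·0.866667^10 = 0.075633
P(X≥3) = 1 − 0.134874 − 0.290499 − 0.290499 = 0.284129
Ratio = 0.075633 / 0.284129 = 0.266192

0.2662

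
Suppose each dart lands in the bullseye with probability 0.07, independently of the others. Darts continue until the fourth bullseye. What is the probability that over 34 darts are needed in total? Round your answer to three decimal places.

Needing more than 34 darts ⇔ fewer than 4 successes in the first 34. With X ~ Binomial(34, 0.07), P(Y > 34) = P(X ≤ 3).
  k=0: C(34,0)·0.07^0·0.93^34 = 0.08480
  k=1: C(34,1)·0.07^1·0.93^33 = 0.21703
  k=2: C(34,2)·0.07^2·0.93^32 = 0.26953
  k=3: C(34,3)·0.07^3·0.93^31 = 0.21640
P(X ≤ 3) = 0.78777

0.788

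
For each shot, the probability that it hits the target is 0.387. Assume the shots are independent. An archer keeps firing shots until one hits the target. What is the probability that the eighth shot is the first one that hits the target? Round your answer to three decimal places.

0.013

Geometric (trials to first success), p = 0.387.
P(Y = 8) = (1−p)^7 · p = 0.032525 · 0.387 = 0.01259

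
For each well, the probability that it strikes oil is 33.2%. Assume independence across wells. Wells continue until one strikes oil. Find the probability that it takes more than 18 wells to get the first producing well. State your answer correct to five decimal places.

Y = number of wells to the first success; geometric, p = 0.332.
P(Y > 18) = P(first 18 all fail) = (1−p)^18 = 0.0007014

0.00070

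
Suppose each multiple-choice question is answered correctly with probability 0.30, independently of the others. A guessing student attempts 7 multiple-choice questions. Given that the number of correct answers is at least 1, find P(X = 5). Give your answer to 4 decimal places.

0.0272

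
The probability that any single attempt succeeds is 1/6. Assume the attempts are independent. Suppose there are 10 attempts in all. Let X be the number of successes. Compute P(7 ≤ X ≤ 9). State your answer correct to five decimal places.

X ~ Binomial(10, 0.166667); P(7 ≤ X ≤ 9) = Σ C(10,k) p^k (1−p)^(10−k) over k:
  k=7: C(10,7)·0.166667^7·0.833333^3 = 0.0002481
  k=8: C(10,8)·0.166667^8·0.833333^2 = 0.0000186
  k=9: C(10,9)·0.166667^9·0.833333^1 = 0.0000008
Total = 0.0002675

0.00027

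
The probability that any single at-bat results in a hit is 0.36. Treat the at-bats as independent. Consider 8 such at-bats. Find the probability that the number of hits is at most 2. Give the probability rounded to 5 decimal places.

X ~ Binomial(8, 0.36); P(X ≤ 2) = Σ C(8,k) p^k (1−p)^(8−k) over k:
  k=0: C(8,0)·0.36^0·0.64^8 = 0.0281475
  k=1: C(8,1)·0.36^1·0.64^7 = 0.1266637
  k=2: C(8,2)·0.36^2·0.64^6 = 0.2493692
Total = 0.4041805

0.40418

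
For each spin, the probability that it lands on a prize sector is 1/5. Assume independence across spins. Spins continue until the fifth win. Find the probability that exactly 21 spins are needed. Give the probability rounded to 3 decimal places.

0.044

Y = trial on which the fifth success occurs; negative binomial, r=5, p=0.20.
P(Y=21) = C(20,4) · p^5 · (1−p)^16
= 4845 · 0.00032 · 0.028147 = 0.04364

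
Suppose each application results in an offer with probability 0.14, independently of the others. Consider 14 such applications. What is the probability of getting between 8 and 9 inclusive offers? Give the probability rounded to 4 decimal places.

0.0002

X ~ Binomial(14, 0.14); P(8 ≤ X ≤ 9) = Σ C(14,k) p^k (1−p)^(14−k) over k:
  k=8: C(14,8)·0.14^8·0.86^6 = 0.000179
  k=9: C(14,9)·0.14^9·0.86^5 = 0.000019
Total = 0.000199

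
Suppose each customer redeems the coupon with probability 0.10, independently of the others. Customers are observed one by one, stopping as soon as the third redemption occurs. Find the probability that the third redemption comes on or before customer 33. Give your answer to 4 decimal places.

0.6543

Finishing within 33 customers ⇔ at least 3 successes in the first 33. With X ~ Binomial(33, 0.10), P(Y ≤ 33) = 1 − P(X ≤ 2).
  k=0: C(33,0)·0.10^0·0.90^33 = 0.030903
  k=1: C(33,1)·0.10^1·0.90^32 = 0.113312
  k=2: C(33,2)·0.10^2·0.90^31 = 0.201443
1 − 0.345658 = 0.654342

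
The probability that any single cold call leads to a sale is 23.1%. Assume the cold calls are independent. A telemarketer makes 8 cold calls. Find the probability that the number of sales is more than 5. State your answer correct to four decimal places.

X ~ Binomial(8, 0.231); P(X ≥ 6) = Σ C(8,k) p^k (1−p)^(8−k) over k:
  k=6: C(8,6)·0.231^6·0.769^2 = 0.002516
  k=7: C(8,7)·0.231^7·0.769^1 = 0.000216
  k=8: C(8,8)·0.231^8·0.769^0 = 0.000008
Total = 0.002740

0.0027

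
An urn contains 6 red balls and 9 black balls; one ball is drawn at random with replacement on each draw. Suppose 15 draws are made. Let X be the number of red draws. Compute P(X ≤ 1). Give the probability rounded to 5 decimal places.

0.00517

X ~ Binomial(15, 0.40); P(X ≤ 1) = Σ C(15,k) p^k (1−p)^(15−k) over k:
  k=0: C(15,0)·0.40^0·0.60^15 = 0.0004702
  k=1: C(15,1)·0.40^1·0.60^14 = 0.0047018
Total = 0.0051720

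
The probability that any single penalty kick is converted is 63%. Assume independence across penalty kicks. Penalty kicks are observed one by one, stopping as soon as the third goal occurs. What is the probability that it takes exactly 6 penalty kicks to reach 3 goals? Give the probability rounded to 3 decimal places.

0.127

Y = trial on which the third success occurs; negative binomial, r=3, p=0.63.
P(Y=6) = C(5,2) · p^3 · (1−p)^3
= 10 · 0.25005 · 0.050653 = 0.12666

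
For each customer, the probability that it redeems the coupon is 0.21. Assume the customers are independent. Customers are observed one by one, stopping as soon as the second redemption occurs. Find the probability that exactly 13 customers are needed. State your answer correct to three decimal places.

Y = trial on which the second success occurs; negative binomial, r=2, p=0.21.
P(Y=13) = C(12,1) · p^2 · (1−p)^11
= 12 · 0.0441 · 0.074799 = 0.03958

0.040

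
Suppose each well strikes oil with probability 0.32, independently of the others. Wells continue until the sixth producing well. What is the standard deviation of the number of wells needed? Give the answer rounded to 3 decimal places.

Y = total wells until the sixth success; negative binomial with r=6, p=0.32.
SD(Y) = √[r(1−p)/p²] = √(39.84375) = 6.31219

6.312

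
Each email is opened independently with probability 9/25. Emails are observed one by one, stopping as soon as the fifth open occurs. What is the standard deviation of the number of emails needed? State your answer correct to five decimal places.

4.96904

Y = total emails until the fifth success; negative binomial with r=5, p=0.36.
SD(Y) = √[r(1−p)/p²] = √(24.6913580) = 4.9690399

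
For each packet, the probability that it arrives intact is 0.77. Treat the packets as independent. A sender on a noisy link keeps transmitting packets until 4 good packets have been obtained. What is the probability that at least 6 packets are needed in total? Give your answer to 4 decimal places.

0.3251

Needing more than 5 packets ⇔ fewer than 4 successes in the first 5. With X ~ Binomial(5, 0.77), P(Y > 5) = P(X ≤ 3).
  k=0: C(5,0)·0.77^0·0.23^5 = 0.000644
  k=1: C(5,1)·0.77^1·0.23^4 = 0.010774
  k=2: C(5,2)·0.77^2·0.23^3 = 0.072138
  k=3: C(5,3)·0.77^3·0.23^2 = 0.241506
P(X ≤ 3) = 0.325062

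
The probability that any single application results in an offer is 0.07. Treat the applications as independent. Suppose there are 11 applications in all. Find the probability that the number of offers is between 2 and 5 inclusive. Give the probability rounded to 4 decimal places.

X ~ Binomial(11, 0.07); P(2 ≤ X ≤ 5) = Σ C(11,k) p^k (1−p)^(11−k) over k:
  k=2: C(11,2)·0.07^2·0.93^9 = 0.140251
  k=3: C(11,3)·0.07^3·0.93^8 = 0.031670
  k=4: C(11,4)·0.07^4·0.93^7 = 0.004767
  k=5: C(11,5)·0.07^5·0.93^6 = 0.000502
Total = 0.177190

0.1772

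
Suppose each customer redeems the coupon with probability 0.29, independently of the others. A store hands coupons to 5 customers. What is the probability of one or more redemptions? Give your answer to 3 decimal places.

P(at least one) = 1 − P(none) = 1 − (1 − 0.29)^5
= 1 − 0.18042 = 0.81958

0.820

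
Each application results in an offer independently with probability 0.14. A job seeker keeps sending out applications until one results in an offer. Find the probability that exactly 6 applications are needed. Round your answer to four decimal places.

Geometric (trials to first success), p = 0.14.
P(Y = 6) = (1−p)^5 · p = 0.47043 · 0.14 = 0.065860

0.0659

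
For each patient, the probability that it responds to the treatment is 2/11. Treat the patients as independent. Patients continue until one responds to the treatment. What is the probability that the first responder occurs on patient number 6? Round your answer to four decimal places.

Geometric (trials to first success), p = 0.181818.
P(Y = 6) = (1−p)^5 · p = 0.36665 · 0.181818 = 0.066663

0.0667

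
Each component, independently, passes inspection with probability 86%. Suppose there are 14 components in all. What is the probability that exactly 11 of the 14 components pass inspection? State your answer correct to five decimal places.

X ~ Binomial(n=14, p=0.86).
P(X=11) = C(14,11) · p^11 · (1−p)^3
= 364 · 0.19032 · 0.002744 = 0.1900940

0.19009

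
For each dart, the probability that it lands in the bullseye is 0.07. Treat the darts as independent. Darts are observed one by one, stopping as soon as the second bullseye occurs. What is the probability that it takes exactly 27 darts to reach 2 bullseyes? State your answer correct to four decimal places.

0.0208

Y = trial on which the second success occurs; negative binomial, r=2, p=0.07.
P(Y=27) = C(26,1) · p^2 · (1−p)^25
= 26 · 0.0049 · 0.16296 = 0.020761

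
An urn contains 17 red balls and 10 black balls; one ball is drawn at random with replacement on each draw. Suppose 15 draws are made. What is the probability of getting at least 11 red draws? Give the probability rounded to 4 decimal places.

0.2928

X ~ Binomial(15, 0.629630); P(X ≥ 11) = Σ C(15,k) p^k (1−p)^(15−k) over k:
  k=11: C(15,11)·0.629630^11·0.370370^4 = 0.158349
  k=12: C(15,12)·0.629630^12·0.370370^3 = 0.089731
  k=13: C(15,13)·0.629630^13·0.370370^2 = 0.035202
  k=14: C(15,14)·0.629630^14·0.370370^1 = 0.008549
  k=15: C(15,15)·0.629630^15·0.370370^0 = 0.000969
Total = 0.292800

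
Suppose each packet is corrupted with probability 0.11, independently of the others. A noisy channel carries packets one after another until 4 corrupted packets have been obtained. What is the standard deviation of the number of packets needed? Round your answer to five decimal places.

Y = total packets until the fourth success; negative binomial with r=4, p=0.11.
SD(Y) = √[r(1−p)/p²] = √(294.2148760) = 17.1526930

17.15269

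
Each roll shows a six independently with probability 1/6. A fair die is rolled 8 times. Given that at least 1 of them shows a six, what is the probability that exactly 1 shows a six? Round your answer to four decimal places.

0.4849

X ~ Binomial(8, 0.166667). Want P(X=1 | X≥1) = P(X=1) / P(X≥1).
P(X=1) = C(8,1)·0.166667^1·0.833333^7 = 0.372109
P(X≥1) = 1 − 0.232568 = 0.767432
Ratio = 0.372109 / 0.767432 = 0.484875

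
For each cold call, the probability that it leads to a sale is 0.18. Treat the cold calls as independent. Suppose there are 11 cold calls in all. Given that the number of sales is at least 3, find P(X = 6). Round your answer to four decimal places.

X ~ Binomial(11, 0.18). Want P(X=6 | X≥3) = P(X=6) / P(X≥3).
P(X=6) = C(11,6)·0.18^6·0.82^5 = 0.005826
P(X≥3) = 1 − 0.112707 − 0.272147 − 0.298698 = 0.316447
Ratio = 0.005826 / 0.316447 = 0.018410

0.0184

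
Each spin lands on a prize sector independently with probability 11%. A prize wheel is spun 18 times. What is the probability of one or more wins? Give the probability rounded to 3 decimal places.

P(at least one) = 1 − P(none) = 1 − (1 − 0.11)^18
= 1 − 0.12275 = 0.87725

0.877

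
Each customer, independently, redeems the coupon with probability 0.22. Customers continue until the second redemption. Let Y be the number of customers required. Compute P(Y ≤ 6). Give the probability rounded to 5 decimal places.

Finishing within 6 customers ⇔ at least 2 successes in the first 6. With X ~ Binomial(6, 0.22), P(Y ≤ 6) = 1 − P(X ≤ 1).
  k=0: C(6,0)·0.22^0·0.78^6 = 0.2251996
  k=1: C(6,1)·0.22^1·0.78^5 = 0.3811070
1 − 0.6063066 = 0.3936934

0.39369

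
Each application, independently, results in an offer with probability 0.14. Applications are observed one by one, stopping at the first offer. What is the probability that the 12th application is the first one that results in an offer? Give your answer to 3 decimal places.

Geometric (trials to first success), p = 0.14.
P(Y = 12) = (1−p)^11 · p = 0.19032 · 0.14 = 0.02664

0.027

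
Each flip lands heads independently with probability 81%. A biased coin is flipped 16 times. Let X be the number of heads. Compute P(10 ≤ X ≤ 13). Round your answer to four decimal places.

X ~ Binomial(16, 0.81); P(10 ≤ X ≤ 13) = Σ C(16,k) p^k (1−p)^(16−k) over k:
  k=10: C(16,10)·0.81^10·0.19^6 = 0.045803
  k=11: C(16,11)·0.81^11·0.19^5 = 0.106509
  k=12: C(16,12)·0.81^12·0.19^4 = 0.189193
  k=13: C(16,13)·0.81^13·0.19^3 = 0.248173
Total = 0.589678

0.5897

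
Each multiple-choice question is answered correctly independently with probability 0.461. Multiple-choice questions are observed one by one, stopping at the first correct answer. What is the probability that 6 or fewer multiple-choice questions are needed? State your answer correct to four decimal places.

Y = number of multiple-choice questions to the first success; geometric, p = 0.461.
P(Y ≤ 6) = 1 − (1−p)^6 = 1 − 0.024521 = 0.975479

0.9755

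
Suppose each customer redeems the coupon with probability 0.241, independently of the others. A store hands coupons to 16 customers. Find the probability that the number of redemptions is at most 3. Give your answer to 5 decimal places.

0.43798

X ~ Binomial(16, 0.241); P(X ≤ 3) = Σ C(16,k) p^k (1−p)^(16−k) over k:
  k=0: C(16,0)·0.241^0·0.759^16 = 0.0121302
  k=1: C(16,1)·0.241^1·0.759^15 = 0.0616260
  k=2: C(16,2)·0.241^2·0.759^14 = 0.1467575
  k=3: C(16,3)·0.241^3·0.759^13 = 0.2174614
Total = 0.4379751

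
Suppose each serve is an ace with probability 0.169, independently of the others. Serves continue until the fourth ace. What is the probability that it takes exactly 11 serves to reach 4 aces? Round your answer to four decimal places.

Y = trial on which the fourth success occurs; negative binomial, r=4, p=0.169.
P(Y=11) = C(10,3) · p^4 · (1−p)^7
= 120 · 0.00081573 · 0.27366 = 0.026788

0.0268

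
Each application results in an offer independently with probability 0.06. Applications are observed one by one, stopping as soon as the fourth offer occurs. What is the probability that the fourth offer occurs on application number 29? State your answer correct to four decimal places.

0.0090

Y = trial on which the fourth success occurs; negative binomial, r=4, p=0.06.
P(Y=29) = C(28,3) · p^4 · (1−p)^25
= 3276 · 1.296e-05 · 0.21291 = 0.009040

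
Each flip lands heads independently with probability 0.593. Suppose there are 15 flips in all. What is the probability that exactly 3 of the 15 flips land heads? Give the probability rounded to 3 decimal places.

X ~ Binomial(n=15, p=0.593).
P(X=3) = C(15,3) · p^3 · (1−p)^12
= 455 · 0.20853 · 2.066e-05 = 0.00196

0.002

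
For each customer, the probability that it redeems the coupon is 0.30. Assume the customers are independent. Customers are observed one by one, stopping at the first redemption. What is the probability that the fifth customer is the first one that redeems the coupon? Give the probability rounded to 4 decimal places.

0.0720

Geometric (trials to first success), p = 0.30.
P(Y = 5) = (1−p)^4 · p = 0.2401 · 0.30 = 0.072030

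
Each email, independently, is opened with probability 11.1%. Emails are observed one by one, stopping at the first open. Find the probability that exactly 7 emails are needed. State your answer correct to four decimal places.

0.0548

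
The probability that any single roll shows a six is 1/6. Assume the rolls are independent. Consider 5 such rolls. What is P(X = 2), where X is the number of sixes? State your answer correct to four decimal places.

0.1608

X ~ Binomial(n=5, p=0.166667).
P(X=2) = C(5,2) · p^2 · (1−p)^3
= 10 · 0.027778 · 0.5787 = 0.160751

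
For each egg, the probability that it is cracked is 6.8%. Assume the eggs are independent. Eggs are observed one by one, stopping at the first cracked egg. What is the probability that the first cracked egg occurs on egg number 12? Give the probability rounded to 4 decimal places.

Geometric (trials to first success), p = 0.068.
P(Y = 12) = (1−p)^11 · p = 0.46087 · 0.068 = 0.031339

0.0313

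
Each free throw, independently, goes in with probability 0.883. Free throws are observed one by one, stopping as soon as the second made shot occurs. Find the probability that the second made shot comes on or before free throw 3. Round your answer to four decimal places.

Finishing within 3 free throws ⇔ at least 2 successes in the first 3. With X ~ Binomial(3, 0.883), P(Y ≤ 3) = 1 − P(X ≤ 1).
  k=0: C(3,0)·0.883^0·0.117^3 = 0.001602
  k=1: C(3,1)·0.883^1·0.117^2 = 0.036262
1 − 0.037864 = 0.962136

0.9621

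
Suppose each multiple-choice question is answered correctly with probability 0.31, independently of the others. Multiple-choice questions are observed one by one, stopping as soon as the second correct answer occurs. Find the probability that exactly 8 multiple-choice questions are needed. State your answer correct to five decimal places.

0.07260

Y = trial on which the second success occurs; negative binomial, r=2, p=0.31.
P(Y=8) = C(7,1) · p^2 · (1−p)^6
= 7 · 0.0961 · 0.10792 = 0.0725965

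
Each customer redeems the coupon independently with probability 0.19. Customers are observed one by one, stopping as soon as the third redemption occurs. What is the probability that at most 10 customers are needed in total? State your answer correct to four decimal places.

Finishing within 10 customers ⇔ at least 3 successes in the first 10. With X ~ Binomial(10, 0.19), P(Y ≤ 10) = 1 − P(X ≤ 2).
  k=0: C(10,0)·0.19^0·0.81^10 = 0.121577
  k=1: C(10,1)·0.19^1·0.81^9 = 0.285180
  k=2: C(10,2)·0.19^2·0.81^8 = 0.301023
1 − 0.707780 = 0.292220

0.2922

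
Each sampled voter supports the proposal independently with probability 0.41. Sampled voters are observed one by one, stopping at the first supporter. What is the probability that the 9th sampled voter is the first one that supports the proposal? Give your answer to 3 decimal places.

Geometric (trials to first success), p = 0.41.
P(Y = 9) = (1−p)^8 · p = 0.014683 · 0.41 = 0.00602

0.006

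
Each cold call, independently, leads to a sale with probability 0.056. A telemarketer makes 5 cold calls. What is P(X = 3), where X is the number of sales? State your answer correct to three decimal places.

X ~ Binomial(n=5, p=0.056).
P(X=3) = C(5,3) · p^3 · (1−p)^2
= 10 · 0.00017562 · 0.89114 = 0.00156

0.002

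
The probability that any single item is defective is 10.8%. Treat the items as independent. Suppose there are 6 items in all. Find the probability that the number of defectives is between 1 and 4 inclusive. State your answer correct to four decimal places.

0.4962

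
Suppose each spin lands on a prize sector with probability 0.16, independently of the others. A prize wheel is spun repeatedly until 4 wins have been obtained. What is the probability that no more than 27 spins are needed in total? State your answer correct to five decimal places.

0.64712

Finishing within 27 spins ⇔ at least 4 successes in the first 27. With X ~ Binomial(27, 0.16), P(Y ≤ 27) = 1 − P(X ≤ 3).
  k=0: C(27,0)·0.16^0·0.84^27 = 0.0090269
  k=1: C(27,1)·0.16^1·0.84^26 = 0.0464243
  k=2: C(27,2)·0.16^2·0.84^25 = 0.1149554
  k=3: C(27,3)·0.16^3·0.84^24 = 0.1824688
1 − 0.3528754 = 0.6471246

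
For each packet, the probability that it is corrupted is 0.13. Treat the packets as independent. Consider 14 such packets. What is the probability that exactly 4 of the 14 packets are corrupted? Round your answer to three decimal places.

0.071

X ~ Binomial(n=14, p=0.13).
P(X=4) = C(14,4) · p^4 · (1−p)^10
= 1001 · 0.00028561 · 0.24842 = 0.07102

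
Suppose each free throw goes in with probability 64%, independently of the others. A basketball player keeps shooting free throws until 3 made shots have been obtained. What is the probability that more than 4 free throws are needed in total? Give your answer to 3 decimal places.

0.455

Needing more than 4 free throws ⇔ fewer than 3 successes in the first 4. With X ~ Binomial(4, 0.64), P(Y > 4) = P(X ≤ 2).
  k=0: C(4,0)·0.64^0·0.36^4 = 0.01680
  k=1: C(4,1)·0.64^1·0.36^3 = 0.11944
  k=2: C(4,2)·0.64^2·0.36^2 = 0.31850
P(X ≤ 2) = 0.45474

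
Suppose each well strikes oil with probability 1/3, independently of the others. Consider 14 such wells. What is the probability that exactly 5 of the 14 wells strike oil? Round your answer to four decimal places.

X ~ Binomial(n=14, p=0.333333).
P(X=5) = C(14,5) · p^5 · (1−p)^9
= 2002 · 0.0041152 · 0.026012 = 0.214307

0.2143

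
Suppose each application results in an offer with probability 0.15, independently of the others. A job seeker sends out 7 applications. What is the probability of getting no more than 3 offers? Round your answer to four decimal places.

0.9879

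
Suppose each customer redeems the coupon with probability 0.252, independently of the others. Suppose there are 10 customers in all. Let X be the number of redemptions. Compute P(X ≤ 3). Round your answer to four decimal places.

X ~ Binomial(10, 0.252); P(X ≤ 3) = Σ C(10,k) p^k (1−p)^(10−k) over k:
  k=0: C(10,0)·0.252^0·0.748^10 = 0.054830
  k=1: C(10,1)·0.252^1·0.748^9 = 0.184720
  k=2: C(10,2)·0.252^2·0.748^8 = 0.280044
  k=3: C(10,3)·0.252^3·0.748^7 = 0.251590
Total = 0.771185

0.7712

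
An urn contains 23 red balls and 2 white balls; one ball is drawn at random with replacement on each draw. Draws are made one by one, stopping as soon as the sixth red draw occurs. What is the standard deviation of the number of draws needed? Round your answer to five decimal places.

Y = total draws until the sixth success; negative binomial with r=6, p=0.92.
SD(Y) = √[r(1−p)/p²] = √(0.5671078) = 0.7530656

0.75307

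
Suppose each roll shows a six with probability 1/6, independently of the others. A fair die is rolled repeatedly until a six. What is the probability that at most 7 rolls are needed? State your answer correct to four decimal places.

0.7209

Y = number of rolls to the first success; geometric, p = 0.166667.
P(Y ≤ 7) = 1 − (1−p)^7 = 1 − 0.279082 = 0.720918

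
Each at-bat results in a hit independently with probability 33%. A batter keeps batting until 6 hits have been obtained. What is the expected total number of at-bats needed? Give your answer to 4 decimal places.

18.1818

Y = total at-bats until the sixth success; negative binomial with r=6, p=0.33.
E[Y] = r / p = 6 / 0.33 = 18.181818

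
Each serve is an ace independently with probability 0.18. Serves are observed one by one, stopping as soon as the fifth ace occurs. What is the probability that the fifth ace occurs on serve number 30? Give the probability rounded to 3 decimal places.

Y = trial on which the fifth success occurs; negative binomial, r=5, p=0.18.
P(Y=30) = C(29,4) · p^5 · (1−p)^25
= 23751 · 0.00018896 · 0.007004 = 0.03143

0.031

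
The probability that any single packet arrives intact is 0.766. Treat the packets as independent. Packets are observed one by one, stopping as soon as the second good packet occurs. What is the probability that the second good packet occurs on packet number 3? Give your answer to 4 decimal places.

0.2746

Y = trial on which the second success occurs; negative binomial, r=2, p=0.766.
P(Y=3) = C(2,1) · p^2 · (1−p)^1
= 2 · 0.58676 · 0.234 = 0.274602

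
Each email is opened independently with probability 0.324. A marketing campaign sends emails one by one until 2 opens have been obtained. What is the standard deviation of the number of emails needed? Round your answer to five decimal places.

3.58875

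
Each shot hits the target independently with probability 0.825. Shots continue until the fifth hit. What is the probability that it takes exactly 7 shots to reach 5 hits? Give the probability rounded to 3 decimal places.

Y = trial on which the fifth success occurs; negative binomial, r=5, p=0.825.
P(Y=7) = C(6,4) · p^5 · (1−p)^2
= 15 · 0.38218 · 0.030625 = 0.17556

0.176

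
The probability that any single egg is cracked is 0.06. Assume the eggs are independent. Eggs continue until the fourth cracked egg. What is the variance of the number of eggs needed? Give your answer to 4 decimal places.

1044.4444

Y = total eggs until the fourth success; negative binomial with r=4, p=0.06.
Var(Y) = r(1−p)/p² = 4·0.94 / 0.06² = 1044.444444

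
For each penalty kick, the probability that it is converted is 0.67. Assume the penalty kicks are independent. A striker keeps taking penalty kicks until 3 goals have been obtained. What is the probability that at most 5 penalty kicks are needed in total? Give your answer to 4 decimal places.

0.7950

Finishing within 5 penalty kicks ⇔ at least 3 successes in the first 5. With X ~ Binomial(5, 0.67), P(Y ≤ 5) = 1 − P(X ≤ 2).
  k=0: C(5,0)·0.67^0·0.33^5 = 0.003914
  k=1: C(5,1)·0.67^1·0.33^4 = 0.039728
  k=2: C(5,2)·0.67^2·0.33^3 = 0.161321
1 − 0.204963 = 0.795037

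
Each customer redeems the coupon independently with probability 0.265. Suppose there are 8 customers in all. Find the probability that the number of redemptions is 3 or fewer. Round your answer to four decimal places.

X ~ Binomial(8, 0.265); P(X ≤ 3) = Σ C(8,k) p^k (1−p)^(8−k) over k:
  k=0: C(8,0)·0.265^0·0.735^8 = 0.085172
  k=1: C(8,1)·0.265^1·0.735^7 = 0.245667
  k=2: C(8,2)·0.265^2·0.735^6 = 0.310009
  k=3: C(8,3)·0.265^3·0.735^5 = 0.223544
Total = 0.864392

0.8644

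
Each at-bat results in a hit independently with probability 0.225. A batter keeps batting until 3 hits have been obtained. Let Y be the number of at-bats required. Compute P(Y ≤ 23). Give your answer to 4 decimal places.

Finishing within 23 at-bats ⇔ at least 3 successes in the first 23. With X ~ Binomial(23, 0.225), P(Y ≤ 23) = 1 − P(X ≤ 2).
  k=0: C(23,0)·0.225^0·0.775^23 = 0.002844
  k=1: C(23,1)·0.225^1·0.775^22 = 0.018991
  k=2: C(23,2)·0.225^2·0.775^21 = 0.060649
1 − 0.082484 = 0.917516

0.9175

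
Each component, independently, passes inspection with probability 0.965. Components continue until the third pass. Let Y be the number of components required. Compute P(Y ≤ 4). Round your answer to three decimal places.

Finishing within 4 components ⇔ at least 3 successes in the first 4. With X ~ Binomial(4, 0.965), P(Y ≤ 4) = 1 − P(X ≤ 2).
  k=0: C(4,0)·0.965^0·0.035^4 = 0.00000
  k=1: C(4,1)·0.965^1·0.035^3 = 0.00017
  k=2: C(4,2)·0.965^2·0.035^2 = 0.00684
1 − 0.00701 = 0.99299

0.993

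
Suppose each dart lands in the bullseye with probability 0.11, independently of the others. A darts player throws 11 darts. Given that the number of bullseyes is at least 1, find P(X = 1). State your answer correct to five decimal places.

0.52223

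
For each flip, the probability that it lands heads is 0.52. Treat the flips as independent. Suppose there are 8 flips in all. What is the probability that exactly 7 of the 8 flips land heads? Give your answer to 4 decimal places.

0.0395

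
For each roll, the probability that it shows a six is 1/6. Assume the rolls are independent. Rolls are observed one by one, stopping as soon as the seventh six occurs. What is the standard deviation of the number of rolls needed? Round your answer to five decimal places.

14.49138

Y = total rolls until the seventh success; negative binomial with r=7, p=0.166667.
SD(Y) = √[r(1−p)/p²] = √(210.0000000) = 14.4913767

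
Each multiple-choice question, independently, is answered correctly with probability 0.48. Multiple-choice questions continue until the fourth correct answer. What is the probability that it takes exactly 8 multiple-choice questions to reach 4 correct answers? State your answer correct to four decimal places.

0.1358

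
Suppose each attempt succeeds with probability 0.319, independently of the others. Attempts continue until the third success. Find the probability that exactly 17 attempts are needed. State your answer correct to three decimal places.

Y = trial on which the third success occurs; negative binomial, r=3, p=0.319.
P(Y=17) = C(16,2) · p^3 · (1−p)^14
= 120 · 0.032462 · 0.0046138 = 0.01797

0.018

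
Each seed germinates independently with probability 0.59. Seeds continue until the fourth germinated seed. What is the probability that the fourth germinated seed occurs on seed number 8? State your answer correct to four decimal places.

Y = trial on which the fourth success occurs; negative binomial, r=4, p=0.59.
P(Y=8) = C(7,3) · p^4 · (1−p)^4
= 35 · 0.12117 · 0.028258 = 0.119843

0.1198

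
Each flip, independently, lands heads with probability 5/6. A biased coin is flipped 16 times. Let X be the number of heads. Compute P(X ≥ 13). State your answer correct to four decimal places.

0.7291

X ~ Binomial(16, 0.833333); P(X ≥ 13) = Σ C(16,k) p^k (1−p)^(16−k) over k:
  k=13: C(16,13)·0.833333^13·0.166667^3 = 0.242314
  k=14: C(16,14)·0.833333^14·0.166667^2 = 0.259622
  k=15: C(16,15)·0.833333^15·0.166667^1 = 0.173081
  k=16: C(16,16)·0.833333^16·0.166667^0 = 0.054088
Total = 0.729105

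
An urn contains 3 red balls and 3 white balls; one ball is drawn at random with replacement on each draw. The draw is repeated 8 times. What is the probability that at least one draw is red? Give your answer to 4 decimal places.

0.9961

P(at least one) = 1 − P(none) = 1 − (1 − 0.50)^8
= 1 − 0.003906 = 0.996094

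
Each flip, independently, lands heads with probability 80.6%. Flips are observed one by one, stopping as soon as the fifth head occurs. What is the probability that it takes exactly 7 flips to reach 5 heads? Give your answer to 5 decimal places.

Y = trial on which the fifth success occurs; negative binomial, r=5, p=0.806.
P(Y=7) = C(6,4) · p^5 · (1−p)^2
= 15 · 0.34015 · 0.037636 = 0.1920304

0.19203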